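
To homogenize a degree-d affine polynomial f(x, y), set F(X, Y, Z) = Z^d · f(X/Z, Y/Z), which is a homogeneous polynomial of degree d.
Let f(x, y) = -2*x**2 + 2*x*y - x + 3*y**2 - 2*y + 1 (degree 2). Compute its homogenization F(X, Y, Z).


F(X, Y, Z) = -2*X**2 + 2*X*Y - X*Z + 3*Y**2 - 2*Y*Z + Z**2

deg(f) = 2.
Substitute x = X/Z, y = Y/Z into f, then multiply by Z^2.
  monomial -2·x^2·y^0 ↦ -2·X^2·Y^0·Z^0.
  monomial 2·x^1·y^1 ↦ 2·X^1·Y^1·Z^0.
  monomial -1·x^1·y^0 ↦ -1·X^1·Y^0·Z^1.
  monomial 3·x^0·y^2 ↦ 3·X^0·Y^2·Z^0.
  monomial -2·x^0·y^1 ↦ -2·X^0·Y^1·Z^1.
  monomial 1·x^0·y^0 ↦ 1·X^0·Y^0·Z^2.
Collecting: F(X, Y, Z) = -2*X**2 + 2*X*Y - X*Z + 3*Y**2 - 2*Y*Z + Z**2.


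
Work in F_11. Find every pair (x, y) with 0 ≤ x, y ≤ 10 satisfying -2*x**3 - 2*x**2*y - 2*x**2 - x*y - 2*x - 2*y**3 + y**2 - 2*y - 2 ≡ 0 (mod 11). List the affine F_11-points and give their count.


Affine F_11-points: {(0, 9), (1, 9), (1, 10), (2, 2), (4, 1), (5, 3), (6, 3), (7, 3), (8, 1), (8, 8), (10, 0)}; count = 11.

For each of the 121 pairs (x, y) ∈ F_11², evaluate f(x, y) mod 11. Record the zeros.
  x = 0: [0↦9, 1↦6, 2↦4, 3↦2, 4↦10, 5↦5, 6↦8, 7↦7, 8↦1, 9↦0, 10↦3]  zeros at y ∈ {9}
  x = 1: [0↦3, 1↦8, 2↦3, 3↦9, 4↦3, 5↦6, 6↦6, 7↦2, 8↦4, 9↦0, 10↦0]  zeros at y ∈ {9, 10}
  x = 2: [0↦3, 1↦1, 2↦0, 3↦10, 4↦8, 5↦4, 6↦8, 7↦8, 8↦3, 9↦3, 10↦7]  zeros at y ∈ {2}
  x = 3: [0↦8, 1↦6, 2↦5, 3↦4, 4↦2, 5↦9, 6↦2, 7↦2, 8↦8, 9↦8, 10↦1]  zeros at y ∈ ∅
  x = 4: [0↦6, 1↦0, 2↦6, 3↦1, 4↦6, 5↦9, 6↦9, 7↦5, 8↦7, 9↦3, 10↦3]  zeros at y ∈ {1}
  x = 5: [0↦7, 1↦4, 2↦2, 3↦0, 4↦8, 5↦3, 6↦6, 7↦5, 8↦10, 9↦9, 10↦1]  zeros at y ∈ {3}
  x = 6: [0↦10, 1↦6, 2↦3, 3↦0, 4↦7, 5↦1, 6↦3, 7↦1, 8↦5, 9↦3, 10↦5]  zeros at y ∈ {3}
  x = 7: [0↦3, 1↦5, 2↦8, 3↦0, 4↦2, 5↦2, 6↦10, 7↦3, 8↦2, 9↦6, 10↦3]  zeros at y ∈ {3}
  x = 8: [0↦7, 1↦0, 2↦5, 3↦10, 4↦3, 5↦5, 6↦4, 7↦10, 8↦0, 9↦6, 10↦5]  zeros at y ∈ {1, 8}
  x = 9: [0↦10, 1↦1, 2↦4, 3↦7, 4↦9, 5↦9, 6↦6, 7↦10, 8↦9, 9↦2, 10↦10]  zeros at y ∈ ∅
  x = 10: [0↦0, 1↦7, 2↦4, 3↦1, 4↦8, 5↦2, 6↦4, 7↦2, 8↦6, 9↦4, 10↦6]  zeros at y ∈ {0}
Collecting zeros: affine points = {(0, 9), (1, 9), (1, 10), (2, 2), (4, 1), (5, 3), (6, 3), (7, 3), (8, 1), (8, 8), (10, 0)}.
Total count |C(F_11)_aff| = 11.


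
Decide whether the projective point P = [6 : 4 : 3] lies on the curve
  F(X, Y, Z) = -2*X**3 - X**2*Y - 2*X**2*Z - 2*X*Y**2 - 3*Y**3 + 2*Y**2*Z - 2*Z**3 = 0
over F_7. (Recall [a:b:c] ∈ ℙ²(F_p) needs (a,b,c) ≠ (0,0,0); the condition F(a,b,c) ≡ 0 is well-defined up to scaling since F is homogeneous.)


F(6,4,3) ≡ 0 (mod 7); P is on the curve.

Evaluate F(6, 4, 3) term-by-term (mod 7).
  -2*X**3 ↦ -2·216·1·1 = -432
  -X**2*Y ↦ -1·36·4·1 = -144
  -2*X**2*Z ↦ -2·36·1·3 = -216
  -2*X*Y**2 ↦ -2·6·16·1 = -192
  -3*Y**3 ↦ -3·1·64·1 = -192
  2*Y**2*Z ↦ 2·1·16·3 = 96
  -2*Z**3 ↦ -2·1·1·27 = -54
Sum: F(6, 4, 3) = (-432) + (-144) + (-216) + (-192) + (-192) + (96) + (-54) = -1134.
Reducing mod 7: -1134 ≡ 0 (mod 7).
Since F(a, b, c) ≡ 0 (mod 7), P lies on the curve.


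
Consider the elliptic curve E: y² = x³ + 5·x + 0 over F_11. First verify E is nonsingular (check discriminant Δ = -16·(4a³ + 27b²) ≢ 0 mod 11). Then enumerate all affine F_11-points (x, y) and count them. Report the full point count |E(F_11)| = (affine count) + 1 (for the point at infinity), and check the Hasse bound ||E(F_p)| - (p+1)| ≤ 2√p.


Affine points = {(0, 0), (3, 3), (3, 8), (6, 2), (6, 9), (7, 2), (7, 9), (9, 2), (9, 9), (10, 4), (10, 7)}; affine count = 11; |E(F_11)| = 12.

Discriminant check: Δ ∝ 4a³ + 27b² = 4·5³ + 27·0² = 4·125 + 27·0 ≡ 5 (mod 11). Nonzero ⇒ E is nonsingular.
For each x ∈ F_11, compute rhs = x³ + 5·x + 0 mod 11, then count y ∈ F_11 with y² ≡ rhs.
  x = 0: rhs = 0, matching y values: 0 (1 points).
  x = 1: rhs = 6, matching y values: none (0 points).
  x = 2: rhs = 7, matching y values: none (0 points).
  x = 3: rhs = 9, matching y values: 3, 8 (2 points).
  x = 4: rhs = 7, matching y values: none (0 points).
  x = 5: rhs = 7, matching y values: none (0 points).
  x = 6: rhs = 4, matching y values: 2, 9 (2 points).
  x = 7: rhs = 4, matching y values: 2, 9 (2 points).
  x = 8: rhs = 2, matching y values: none (0 points).
  x = 9: rhs = 4, matching y values: 2, 9 (2 points).
  x = 10: rhs = 5, matching y values: 4, 7 (2 points).
Total affine count: 11.
Full point count |E(F_11)| = 11 + 1 = 12.
Hasse bound: |12 − (11+1)| = |0| = 0 ≤ 2√11 ≈ 6.6332 ✓.


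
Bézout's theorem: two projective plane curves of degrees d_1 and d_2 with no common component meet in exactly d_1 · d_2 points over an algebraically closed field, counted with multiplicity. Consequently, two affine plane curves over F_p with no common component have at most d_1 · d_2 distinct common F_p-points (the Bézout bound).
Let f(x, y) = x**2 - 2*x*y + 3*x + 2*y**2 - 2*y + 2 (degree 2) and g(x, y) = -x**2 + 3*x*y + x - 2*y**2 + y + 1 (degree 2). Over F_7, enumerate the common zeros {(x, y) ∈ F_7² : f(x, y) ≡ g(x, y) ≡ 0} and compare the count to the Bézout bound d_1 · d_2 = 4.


Common zeros: {(0, 3), (3, 3)}; count = 2; Bézout bound = 4.

deg(f) = 2, deg(g) = 2, so Bézout bound = 4.
Scan x ∈ F_7. For each x, list the y ∈ F_7 with f(x, y) ≡ 0 and those with g(x, y) ≡ 0 (mod 7); the common zeros in that column are the intersection.
  x = 0: f ≡ 0 at y ∈ {3, 5}; g ≡ 0 at y ∈ {1, 3}; common: {3}.
  x = 1: f ≡ 0 at y ∈ ∅; g ≡ 0 at y ∈ ∅; common: ∅.
  x = 2: f ≡ 0 at y ∈ ∅; g ≡ 0 at y ∈ ∅; common: ∅.
  x = 3: f ≡ 0 at y ∈ {1, 3}; g ≡ 0 at y ∈ {2, 3}; common: {3}.
  x = 4: f ≡ 0 at y ∈ {6}; g ≡ 0 at y ∈ {1, 2}; common: ∅.
  x = 5: f ≡ 0 at y ∈ {0, 6}; g ≡ 0 at y ∈ ∅; common: ∅.
  x = 6: f ≡ 0 at y ∈ {0}; g ≡ 0 at y ∈ ∅; common: ∅.
Collecting: common zeros = {(0, 3), (3, 3)}, so the count is 2.
Comparison with the Bézout bound: 2 ≤ 4 = deg(f)·deg(g), as expected for curves with no common component (the affine F_7-count falls short of the bound because intersections may lie at infinity, over extension fields, or carry multiplicity).


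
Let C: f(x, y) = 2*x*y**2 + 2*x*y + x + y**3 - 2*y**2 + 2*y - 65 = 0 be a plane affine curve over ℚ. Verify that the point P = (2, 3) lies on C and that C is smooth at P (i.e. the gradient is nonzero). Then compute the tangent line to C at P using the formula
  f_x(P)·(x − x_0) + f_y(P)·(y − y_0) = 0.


Tangent line at P: 25*x + 45*y - 185 = 0.

Step 1: f(2, 3) = 0, so P lies on C.
Step 2: partial derivatives
  f_x(x, y) = 2*y**2 + 2*y + 1, f_y(x, y) = 4*x*y + 2*x + 3*y**2 - 4*y + 2.
  f_x(P) = 25, f_y(P) = 45 (gradient nonzero, so P is smooth).
Step 3: tangent line at P: 25·(x − 2) + 45·(y − 3) = 0.
Expanding: 25*x + 45*y - 185 = 0.


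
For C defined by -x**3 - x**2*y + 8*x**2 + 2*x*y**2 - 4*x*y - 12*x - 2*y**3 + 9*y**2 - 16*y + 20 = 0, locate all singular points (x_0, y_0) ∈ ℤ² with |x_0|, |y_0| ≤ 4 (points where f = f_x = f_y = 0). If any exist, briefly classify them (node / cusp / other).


Singular points: {(2, 2)}; classification: cusp.

Compute partial derivatives:
  f_x = -3*x**2 - 2*x*y + 16*x + 2*y**2 - 4*y - 12.
  f_y = -x**2 + 4*x*y - 4*x - 6*y**2 + 18*y - 16.
Scan x_0 ∈ {−4, ..., 4}. For each x_0, f_y(x_0, y) is a polynomial in y; find its integer roots y ∈ {−4, ..., 4}, then test f_x and f at those candidates.
  x = -4: f_y(-4, y) = -6*y**2 + 2*y - 16; no integer root y with |y| ≤ 4.
  x = -3: f_y(-3, y) = -6*y**2 + 6*y - 13; no integer root y with |y| ≤ 4.
  x = -2: f_y(-2, y) = -6*y**2 + 10*y - 12; no integer root y with |y| ≤ 4.
  x = -1: f_y(-1, y) = -6*y**2 + 14*y - 13; no integer root y with |y| ≤ 4.
  x = 0: f_y(0, y) = -6*y**2 + 18*y - 16; no integer root y with |y| ≤ 4.
  x = 1: f_y(1, y) = -6*y**2 + 22*y - 21; no integer root y with |y| ≤ 4.
  x = 2: f_y(2, y) = -6*y**2 + 26*y - 28; vanishes at y ∈ {2}. (2, 2): f_x = 0, f = 0 — SINGULAR.
  x = 3: f_y(3, y) = -6*y**2 + 30*y - 37; no integer root y with |y| ≤ 4.
  x = 4: f_y(4, y) = -6*y**2 + 34*y - 48; vanishes at y ∈ {3}. (4, 3): f_x = -14 ≠ 0.
Only singular point on the grid: (2, 2).
Classify: substitute x = 2 + u, y = 2 + v and expand: f = -u**3 - u**2*v + 2*u*v**2 - 2*v**3 + v**2.
No constant or linear terms (consistent with a singular point). Quadratic part: v**2. Cubic part: -u**3 - u**2*v + 2*u*v**2 - 2*v**3.
The quadratic part v**2 is a perfect square, so there is a single (double) tangent line v = 0, i.e. y = 2. Restricting the cubic part to that line (v = 0) leaves -u**3 ≠ 0, so f is not divisible by v and the branch is v² ≈ u**3 to lowest order — this is a cusp.
Classification: cusp.


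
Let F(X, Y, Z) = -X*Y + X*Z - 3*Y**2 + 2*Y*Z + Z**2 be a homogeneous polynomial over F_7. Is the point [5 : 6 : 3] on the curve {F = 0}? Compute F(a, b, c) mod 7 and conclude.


F(5,6,3) ≡ 6 (mod 7); P is NOT on the curve.

Evaluate F(5, 6, 3) term-by-term (mod 7).
  -X*Y ↦ -1·5·6·1 = -30
  X*Z ↦ 1·5·1·3 = 15
  -3*Y**2 ↦ -3·1·36·1 = -108
  2*Y*Z ↦ 2·1·6·3 = 36
  Z**2 ↦ 1·1·1·9 = 9
Sum: F(5, 6, 3) = (-30) + (15) + (-108) + (36) + (9) = -78.
Reducing mod 7: -78 ≡ 6 (mod 7).
Since F(a, b, c) ≡ 6 ≠ 0 (mod 7), P does NOT lie on the curve.


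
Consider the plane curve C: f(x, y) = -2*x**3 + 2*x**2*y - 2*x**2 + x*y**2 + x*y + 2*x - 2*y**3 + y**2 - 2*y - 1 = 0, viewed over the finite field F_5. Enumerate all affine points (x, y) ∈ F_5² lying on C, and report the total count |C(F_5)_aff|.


Affine F_5-points: {(1, 4), (3, 4), (4, 3), (4, 4)}; count = 4.

For each of the 25 pairs (x, y) ∈ F_5², evaluate f(x, y) mod 5. Record the zeros.
  x = 0: [0↦4, 1↦1, 2↦3, 3↦3, 4↦4]  zeros at y ∈ ∅
  x = 1: [0↦2, 1↦3, 2↦1, 3↦4, 4↦0]  zeros at y ∈ {4}
  x = 2: [0↦4, 1↦3, 2↦1, 3↦1, 4↦1]  zeros at y ∈ ∅
  x = 3: [0↦3, 1↦4, 2↦1, 3↦2, 4↦0]  zeros at y ∈ {4}
  x = 4: [0↦2, 1↦4, 2↦4, 3↦0, 4↦0]  zeros at y ∈ {3, 4}
Collecting zeros: affine points = {(1, 4), (3, 4), (4, 3), (4, 4)}.
Total count |C(F_5)_aff| = 4.


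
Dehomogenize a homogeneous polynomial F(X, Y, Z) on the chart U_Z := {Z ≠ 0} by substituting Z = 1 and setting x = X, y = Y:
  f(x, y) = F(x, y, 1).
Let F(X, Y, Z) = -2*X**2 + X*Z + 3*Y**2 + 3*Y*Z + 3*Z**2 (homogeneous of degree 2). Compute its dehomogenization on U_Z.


f(x, y) = -2*x**2 + x + 3*y**2 + 3*y + 3

On U_Z we set Z = 1. Each monomial c·X^i·Y^j·Z^k in F becomes c·x^i·y^j·1^k = c·x^i·y^j.
Substituting Z = 1: F(X, Y, 1) = -2*x**2 + x + 3*y**2 + 3*y + 3.
Note: deg(f) ≤ deg(F) = 2; strict inequality happens when F is divisible by Z (lost terms).


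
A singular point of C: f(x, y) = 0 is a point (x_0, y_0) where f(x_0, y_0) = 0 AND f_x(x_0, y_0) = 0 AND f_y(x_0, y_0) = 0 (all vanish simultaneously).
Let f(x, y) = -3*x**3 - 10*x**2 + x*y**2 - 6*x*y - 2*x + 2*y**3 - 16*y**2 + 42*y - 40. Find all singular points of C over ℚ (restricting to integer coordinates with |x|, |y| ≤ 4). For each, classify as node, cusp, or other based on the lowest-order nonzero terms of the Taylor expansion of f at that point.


Singular points: {(-1, 3)}; classification: node.

Compute partial derivatives:
  f_x = -9*x**2 - 20*x + y**2 - 6*y - 2.
  f_y = 2*x*y - 6*x + 6*y**2 - 32*y + 42.
Scan x_0 ∈ {−4, ..., 4}. For each x_0, f_y(x_0, y) is a polynomial in y; find its integer roots y ∈ {−4, ..., 4}, then test f_x and f at those candidates.
  x = -4: f_y(-4, y) = 6*y**2 - 40*y + 66; vanishes at y ∈ {3}. (-4, 3): f_x = -75 ≠ 0.
  x = -3: f_y(-3, y) = 6*y**2 - 38*y + 60; vanishes at y ∈ {3}. (-3, 3): f_x = -32 ≠ 0.
  x = -2: f_y(-2, y) = 6*y**2 - 36*y + 54; vanishes at y ∈ {3}. (-2, 3): f_x = -7 ≠ 0.
  x = -1: f_y(-1, y) = 6*y**2 - 34*y + 48; vanishes at y ∈ {3}. (-1, 3): f_x = 0, f = 0 — SINGULAR.
  x = 0: f_y(0, y) = 6*y**2 - 32*y + 42; vanishes at y ∈ {3}. (0, 3): f_x = -11 ≠ 0.
  x = 1: f_y(1, y) = 6*y**2 - 30*y + 36; vanishes at y ∈ {2, 3}. (1, 2): f_x = -39 ≠ 0; (1, 3): f_x = -40 ≠ 0.
  x = 2: f_y(2, y) = 6*y**2 - 28*y + 30; vanishes at y ∈ {3}. (2, 3): f_x = -87 ≠ 0.
  x = 3: f_y(3, y) = 6*y**2 - 26*y + 24; vanishes at y ∈ {3}. (3, 3): f_x = -152 ≠ 0.
  x = 4: f_y(4, y) = 6*y**2 - 24*y + 18; vanishes at y ∈ {1, 3}. (4, 1): f_x = -231 ≠ 0; (4, 3): f_x = -235 ≠ 0.
Only singular point on the grid: (-1, 3).
Classify: substitute x = -1 + u, y = 3 + v and expand: f = -3*u**3 - u**2 + u*v**2 + 2*v**3 + v**2.
No constant or linear terms (consistent with a singular point). Quadratic part: -u**2 + v**2. Cubic part: -3*u**3 + u*v**2 + 2*v**3.
The quadratic part v**2 - u**2 = (v − u)(v + u) splits into two distinct linear factors, so there are two distinct tangent lines y − 3 = ±(x − -1) — this is a node (ordinary double point).
Classification: node.


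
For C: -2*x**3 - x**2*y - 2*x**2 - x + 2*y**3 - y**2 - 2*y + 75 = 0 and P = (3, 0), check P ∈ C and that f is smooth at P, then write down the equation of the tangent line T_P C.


Tangent line at P: -67*x - 11*y + 201 = 0.

Step 1: f(3, 0) = 0, so P lies on C.
Step 2: partial derivatives
  f_x(x, y) = -6*x**2 - 2*x*y - 4*x - 1, f_y(x, y) = -x**2 + 6*y**2 - 2*y - 2.
  f_x(P) = -67, f_y(P) = -11 (gradient nonzero, so P is smooth).
Step 3: tangent line at P: -67·(x − 3) + -11·(y − 0) = 0.
Expanding: -67*x - 11*y + 201 = 0.


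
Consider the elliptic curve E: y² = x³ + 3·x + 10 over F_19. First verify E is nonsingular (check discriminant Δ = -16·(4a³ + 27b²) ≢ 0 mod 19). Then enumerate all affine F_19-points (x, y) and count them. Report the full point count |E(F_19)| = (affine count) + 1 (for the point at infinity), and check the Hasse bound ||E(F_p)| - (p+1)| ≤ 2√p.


Affine points = {(2, 9), (2, 10), (5, 6), (5, 13), (6, 4), (6, 15), (9, 5), (9, 14), (11, 5), (11, 14), (12, 8), (12, 11), (13, 2), (13, 17), (18, 5), (18, 14)}; affine count = 16; |E(F_19)| = 17.

Discriminant check: Δ ∝ 4a³ + 27b² = 4·3³ + 27·10² = 4·27 + 27·100 ≡ 15 (mod 19). Nonzero ⇒ E is nonsingular.
For each x ∈ F_19, compute rhs = x³ + 3·x + 10 mod 19, then count y ∈ F_19 with y² ≡ rhs.
  x = 0: rhs = 10, matching y values: none (0 points).
  x = 1: rhs = 14, matching y values: none (0 points).
  x = 2: rhs = 5, matching y values: 9, 10 (2 points).
  x = 3: rhs = 8, matching y values: none (0 points).
  x = 4: rhs = 10, matching y values: none (0 points).
  x = 5: rhs = 17, matching y values: 6, 13 (2 points).
  x = 6: rhs = 16, matching y values: 4, 15 (2 points).
  x = 7: rhs = 13, matching y values: none (0 points).
  x = 8: rhs = 14, matching y values: none (0 points).
  x = 9: rhs = 6, matching y values: 5, 14 (2 points).
  x = 10: rhs = 14, matching y values: none (0 points).
  x = 11: rhs = 6, matching y values: 5, 14 (2 points).
  x = 12: rhs = 7, matching y values: 8, 11 (2 points).
  x = 13: rhs = 4, matching y values: 2, 17 (2 points).
  x = 14: rhs = 3, matching y values: none (0 points).
  x = 15: rhs = 10, matching y values: none (0 points).
  x = 16: rhs = 12, matching y values: none (0 points).
  x = 17: rhs = 15, matching y values: none (0 points).
  x = 18: rhs = 6, matching y values: 5, 14 (2 points).
Total affine count: 16.
Full point count |E(F_19)| = 16 + 1 = 17.
Hasse bound: |17 − (19+1)| = |-3| = 3 ≤ 2√19 ≈ 8.7178 ✓.


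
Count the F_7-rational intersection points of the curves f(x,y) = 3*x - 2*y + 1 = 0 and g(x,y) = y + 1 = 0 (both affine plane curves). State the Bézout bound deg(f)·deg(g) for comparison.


Common zeros: {(6, 6)}; count = 1; Bézout bound = 1.

deg(f) = 1, deg(g) = 1, so Bézout bound = 1.
Scan x ∈ F_7. For each x, list the y ∈ F_7 with f(x, y) ≡ 0 and those with g(x, y) ≡ 0 (mod 7); the common zeros in that column are the intersection.
  x = 0: f ≡ 0 at y ∈ {4}; g ≡ 0 at y ∈ {6}; common: ∅.
  x = 1: f ≡ 0 at y ∈ {2}; g ≡ 0 at y ∈ {6}; common: ∅.
  x = 2: f ≡ 0 at y ∈ {0}; g ≡ 0 at y ∈ {6}; common: ∅.
  x = 3: f ≡ 0 at y ∈ {5}; g ≡ 0 at y ∈ {6}; common: ∅.
  x = 4: f ≡ 0 at y ∈ {3}; g ≡ 0 at y ∈ {6}; common: ∅.
  x = 5: f ≡ 0 at y ∈ {1}; g ≡ 0 at y ∈ {6}; common: ∅.
  x = 6: f ≡ 0 at y ∈ {6}; g ≡ 0 at y ∈ {6}; common: {6}.
Collecting: common zeros = {(6, 6)}, so the count is 1.
Comparison with the Bézout bound: 1 ≤ 1 = deg(f)·deg(g), as expected for curves with no common component (the bound is attained).


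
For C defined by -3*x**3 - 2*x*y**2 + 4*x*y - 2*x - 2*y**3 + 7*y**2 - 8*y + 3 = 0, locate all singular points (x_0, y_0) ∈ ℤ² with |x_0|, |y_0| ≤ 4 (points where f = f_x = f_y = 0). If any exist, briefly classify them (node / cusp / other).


Singular points: {(0, 1)}; classification: cusp.

Compute partial derivatives:
  f_x = -9*x**2 - 2*y**2 + 4*y - 2.
  f_y = -4*x*y + 4*x - 6*y**2 + 14*y - 8.
Scan x_0 ∈ {−4, ..., 4}. For each x_0, f_y(x_0, y) is a polynomial in y; find its integer roots y ∈ {−4, ..., 4}, then test f_x and f at those candidates.
  x = -4: f_y(-4, y) = -6*y**2 + 30*y - 24; vanishes at y ∈ {1, 4}. (-4, 1): f_x = -144 ≠ 0; (-4, 4): f_x = -162 ≠ 0.
  x = -3: f_y(-3, y) = -6*y**2 + 26*y - 20; vanishes at y ∈ {1}. (-3, 1): f_x = -81 ≠ 0.
  x = -2: f_y(-2, y) = -6*y**2 + 22*y - 16; vanishes at y ∈ {1}. (-2, 1): f_x = -36 ≠ 0.
  x = -1: f_y(-1, y) = -6*y**2 + 18*y - 12; vanishes at y ∈ {1, 2}. (-1, 1): f_x = -9 ≠ 0; (-1, 2): f_x = -11 ≠ 0.
  x = 0: f_y(0, y) = -6*y**2 + 14*y - 8; vanishes at y ∈ {1}. (0, 1): f_x = 0, f = 0 — SINGULAR.
  x = 1: f_y(1, y) = -6*y**2 + 10*y - 4; vanishes at y ∈ {1}. (1, 1): f_x = -9 ≠ 0.
  x = 2: f_y(2, y) = -6*y**2 + 6*y; vanishes at y ∈ {0, 1}. (2, 0): f_x = -38 ≠ 0; (2, 1): f_x = -36 ≠ 0.
  x = 3: f_y(3, y) = -6*y**2 + 2*y + 4; vanishes at y ∈ {1}. (3, 1): f_x = -81 ≠ 0.
  x = 4: f_y(4, y) = -6*y**2 - 2*y + 8; vanishes at y ∈ {1}. (4, 1): f_x = -144 ≠ 0.
Only singular point on the grid: (0, 1).
Classify: substitute x = 0 + u, y = 1 + v and expand: f = -3*u**3 - 2*u*v**2 - 2*v**3 + v**2.
No constant or linear terms (consistent with a singular point). Quadratic part: v**2. Cubic part: -3*u**3 - 2*u*v**2 - 2*v**3.
The quadratic part v**2 is a perfect square, so there is a single (double) tangent line v = 0, i.e. y = 1. Restricting the cubic part to that line (v = 0) leaves -3*u**3 ≠ 0, so f is not divisible by v and the branch is v² ≈ 3*u**3 to lowest order — this is a cusp.
Classification: cusp.


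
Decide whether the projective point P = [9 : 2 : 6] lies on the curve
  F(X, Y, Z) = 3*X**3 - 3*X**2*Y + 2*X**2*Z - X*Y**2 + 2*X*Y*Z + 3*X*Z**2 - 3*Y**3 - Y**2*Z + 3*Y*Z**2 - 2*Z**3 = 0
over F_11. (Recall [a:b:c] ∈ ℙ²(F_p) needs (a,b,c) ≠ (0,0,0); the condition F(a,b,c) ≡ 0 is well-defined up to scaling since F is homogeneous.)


F(9,2,6) ≡ 8 (mod 11); P is NOT on the curve.

Evaluate F(9, 2, 6) term-by-term (mod 11).
  3*X**3 ↦ 3·729·1·1 = 2187
  -3*X**2*Y ↦ -3·81·2·1 = -486
  2*X**2*Z ↦ 2·81·1·6 = 972
  -X*Y**2 ↦ -1·9·4·1 = -36
  2*X*Y*Z ↦ 2·9·2·6 = 216
  3*X*Z**2 ↦ 3·9·1·36 = 972
  -3*Y**3 ↦ -3·1·8·1 = -24
  -Y**2*Z ↦ -1·1·4·6 = -24
  3*Y*Z**2 ↦ 3·1·2·36 = 216
  -2*Z**3 ↦ -2·1·1·216 = -432
Sum: F(9, 2, 6) = (2187) + (-486) + (972) + (-36) + (216) + (972) + (-24) + (-24) + (216) + (-432) = 3561.
Reducing mod 11: 3561 ≡ 8 (mod 11).
Since F(a, b, c) ≡ 8 ≠ 0 (mod 11), P does NOT lie on the curve.


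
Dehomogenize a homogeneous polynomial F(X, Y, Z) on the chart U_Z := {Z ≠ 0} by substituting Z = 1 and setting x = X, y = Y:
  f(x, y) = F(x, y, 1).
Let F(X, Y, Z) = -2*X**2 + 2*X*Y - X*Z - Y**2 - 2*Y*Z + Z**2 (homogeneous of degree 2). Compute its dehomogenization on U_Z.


f(x, y) = -2*x**2 + 2*x*y - x - y**2 - 2*y + 1

On U_Z we set Z = 1. Each monomial c·X^i·Y^j·Z^k in F becomes c·x^i·y^j·1^k = c·x^i·y^j.
Substituting Z = 1: F(X, Y, 1) = -2*x**2 + 2*x*y - x - y**2 - 2*y + 1.
Note: deg(f) ≤ deg(F) = 2; strict inequality happens when F is divisible by Z (lost terms).


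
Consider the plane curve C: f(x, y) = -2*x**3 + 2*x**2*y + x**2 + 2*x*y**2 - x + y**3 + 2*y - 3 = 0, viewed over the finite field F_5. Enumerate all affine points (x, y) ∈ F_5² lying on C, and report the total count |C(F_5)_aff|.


Affine F_5-points: {(0, 1), (0, 3), (1, 0), (3, 3)}; count = 4.

For each of the 25 pairs (x, y) ∈ F_5², evaluate f(x, y) mod 5. Record the zeros.
  x = 0: [0↦2, 1↦0, 2↦4, 3↦0, 4↦4]  zeros at y ∈ {1, 3}
  x = 1: [0↦0, 1↦2, 2↦4, 3↦2, 4↦2]  zeros at y ∈ {0}
  x = 2: [0↦3, 1↦3, 2↦2, 3↦1, 4↦1]  zeros at y ∈ ∅
  x = 3: [0↦4, 1↦1, 2↦1, 3↦0, 4↦4]  zeros at y ∈ {3}
  x = 4: [0↦1, 1↦4, 2↦4, 3↦2, 4↦4]  zeros at y ∈ ∅
Collecting zeros: affine points = {(0, 1), (0, 3), (1, 0), (3, 3)}.
Total count |C(F_5)_aff| = 4.


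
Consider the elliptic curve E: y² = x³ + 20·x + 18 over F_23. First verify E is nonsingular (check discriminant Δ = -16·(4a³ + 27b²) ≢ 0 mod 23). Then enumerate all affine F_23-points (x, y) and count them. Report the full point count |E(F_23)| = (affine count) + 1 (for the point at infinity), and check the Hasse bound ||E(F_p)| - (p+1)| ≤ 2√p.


Affine points = {(0, 8), (0, 15), (1, 4), (1, 19), (3, 6), (3, 17), (4, 1), (4, 22), (5, 6), (5, 17), (6, 3), (6, 20), (7, 8), (7, 15), (8, 0), (12, 10), (12, 13), (14, 11), (14, 12), (15, 6), (15, 17), (16, 8), (16, 15), (17, 2), (17, 21), (18, 0), (19, 9), (19, 14), (20, 0), (21, 4), (21, 19)}; affine count = 31; |E(F_23)| = 32.

Discriminant check: Δ ∝ 4a³ + 27b² = 4·20³ + 27·18² = 4·8000 + 27·324 ≡ 15 (mod 23). Nonzero ⇒ E is nonsingular.
For each x ∈ F_23, compute rhs = x³ + 20·x + 18 mod 23, then count y ∈ F_23 with y² ≡ rhs.
  x = 0: rhs = 18, matching y values: 8, 15 (2 points).
  x = 1: rhs = 16, matching y values: 4, 19 (2 points).
  x = 2: rhs = 20, matching y values: none (0 points).
  x = 3: rhs = 13, matching y values: 6, 17 (2 points).
  x = 4: rhs = 1, matching y values: 1, 22 (2 points).
  x = 5: rhs = 13, matching y values: 6, 17 (2 points).
  x = 6: rhs = 9, matching y values: 3, 20 (2 points).
  x = 7: rhs = 18, matching y values: 8, 15 (2 points).
  x = 8: rhs = 0, matching y values: 0 (1 points).
  x = 9: rhs = 7, matching y values: none (0 points).
  x = 10: rhs = 22, matching y values: none (0 points).
  x = 11: rhs = 5, matching y values: none (0 points).
  x = 12: rhs = 8, matching y values: 10, 13 (2 points).
  x = 13: rhs = 14, matching y values: none (0 points).
  x = 14: rhs = 6, matching y values: 11, 12 (2 points).
  x = 15: rhs = 13, matching y values: 6, 17 (2 points).
  x = 16: rhs = 18, matching y values: 8, 15 (2 points).
  x = 17: rhs = 4, matching y values: 2, 21 (2 points).
  x = 18: rhs = 0, matching y values: 0 (1 points).
  x = 19: rhs = 12, matching y values: 9, 14 (2 points).
  x = 20: rhs = 0, matching y values: 0 (1 points).
  x = 21: rhs = 16, matching y values: 4, 19 (2 points).
  x = 22: rhs = 20, matching y values: none (0 points).
Total affine count: 31.
Full point count |E(F_23)| = 31 + 1 = 32.
Hasse bound: |32 − (23+1)| = |8| = 8 ≤ 2√23 ≈ 9.5917 ✓.


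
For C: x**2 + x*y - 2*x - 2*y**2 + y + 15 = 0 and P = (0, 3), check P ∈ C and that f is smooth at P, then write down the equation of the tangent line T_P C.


Tangent line at P: x - 11*y + 33 = 0.

Step 1: f(0, 3) = 0, so P lies on C.
Step 2: partial derivatives
  f_x(x, y) = 2*x + y - 2, f_y(x, y) = x - 4*y + 1.
  f_x(P) = 1, f_y(P) = -11 (gradient nonzero, so P is smooth).
Step 3: tangent line at P: 1·(x − 0) + -11·(y − 3) = 0.
Expanding: x - 11*y + 33 = 0.


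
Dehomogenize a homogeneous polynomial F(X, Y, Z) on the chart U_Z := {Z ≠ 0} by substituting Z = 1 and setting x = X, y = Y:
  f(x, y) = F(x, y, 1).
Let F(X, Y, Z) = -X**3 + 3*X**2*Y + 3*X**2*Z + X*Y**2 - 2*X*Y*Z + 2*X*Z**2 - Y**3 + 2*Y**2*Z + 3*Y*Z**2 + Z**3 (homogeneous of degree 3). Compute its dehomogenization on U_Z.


f(x, y) = -x**3 + 3*x**2*y + 3*x**2 + x*y**2 - 2*x*y + 2*x - y**3 + 2*y**2 + 3*y + 1

On U_Z we set Z = 1. Each monomial c·X^i·Y^j·Z^k in F becomes c·x^i·y^j·1^k = c·x^i·y^j.
Substituting Z = 1: F(X, Y, 1) = -x**3 + 3*x**2*y + 3*x**2 + x*y**2 - 2*x*y + 2*x - y**3 + 2*y**2 + 3*y + 1.
Note: deg(f) ≤ deg(F) = 3; strict inequality happens when F is divisible by Z (lost terms).


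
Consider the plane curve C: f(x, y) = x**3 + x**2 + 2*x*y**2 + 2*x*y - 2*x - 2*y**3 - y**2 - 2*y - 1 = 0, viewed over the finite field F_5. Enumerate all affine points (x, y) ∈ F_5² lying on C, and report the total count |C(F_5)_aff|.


Affine F_5-points: {(0, 2), (0, 3), (2, 1), (2, 4), (4, 2)}; count = 5.

For each of the 25 pairs (x, y) ∈ F_5², evaluate f(x, y) mod 5. Record the zeros.
  x = 0: [0↦4, 1↦4, 2↦0, 3↦0, 4↦2]  zeros at y ∈ {2, 3}
  x = 1: [0↦4, 1↦3, 2↦2, 3↦4, 4↦2]  zeros at y ∈ ∅
  x = 2: [0↦2, 1↦0, 2↦2, 3↦1, 4↦0]  zeros at y ∈ {1, 4}
  x = 3: [0↦4, 1↦1, 2↦1, 3↦2, 4↦2]  zeros at y ∈ ∅
  x = 4: [0↦1, 1↦2, 2↦0, 3↦3, 4↦4]  zeros at y ∈ {2}
Collecting zeros: affine points = {(0, 2), (0, 3), (2, 1), (2, 4), (4, 2)}.
Total count |C(F_5)_aff| = 5.


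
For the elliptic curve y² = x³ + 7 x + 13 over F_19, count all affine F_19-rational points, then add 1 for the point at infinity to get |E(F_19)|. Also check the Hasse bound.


Affine points = {(2, 4), (2, 15), (3, 2), (3, 17), (6, 9), (6, 10), (7, 5), (7, 14), (8, 7), (8, 12), (9, 8), (9, 11), (10, 0), (12, 1), (12, 18), (14, 9), (14, 10), (15, 4), (15, 15), (18, 9), (18, 10)}; affine count = 21; |E(F_19)| = 22.

Discriminant check: Δ ∝ 4a³ + 27b² = 4·7³ + 27·13² = 4·343 + 27·169 ≡ 7 (mod 19). Nonzero ⇒ E is nonsingular.
For each x ∈ F_19, compute rhs = x³ + 7·x + 13 mod 19, then count y ∈ F_19 with y² ≡ rhs.
  x = 0: rhs = 13, matching y values: none (0 points).
  x = 1: rhs = 2, matching y values: none (0 points).
  x = 2: rhs = 16, matching y values: 4, 15 (2 points).
  x = 3: rhs = 4, matching y values: 2, 17 (2 points).
  x = 4: rhs = 10, matching y values: none (0 points).
  x = 5: rhs = 2, matching y values: none (0 points).
  x = 6: rhs = 5, matching y values: 9, 10 (2 points).
  x = 7: rhs = 6, matching y values: 5, 14 (2 points).
  x = 8: rhs = 11, matching y values: 7, 12 (2 points).
  x = 9: rhs = 7, matching y values: 8, 11 (2 points).
  x = 10: rhs = 0, matching y values: 0 (1 points).
  x = 11: rhs = 15, matching y values: none (0 points).
  x = 12: rhs = 1, matching y values: 1, 18 (2 points).
  x = 13: rhs = 2, matching y values: none (0 points).
  x = 14: rhs = 5, matching y values: 9, 10 (2 points).
  x = 15: rhs = 16, matching y values: 4, 15 (2 points).
  x = 16: rhs = 3, matching y values: none (0 points).
  x = 17: rhs = 10, matching y values: none (0 points).
  x = 18: rhs = 5, matching y values: 9, 10 (2 points).
Total affine count: 21.
Full point count |E(F_19)| = 21 + 1 = 22.
Hasse bound: |22 − (19+1)| = |2| = 2 ≤ 2√19 ≈ 8.7178 ✓.


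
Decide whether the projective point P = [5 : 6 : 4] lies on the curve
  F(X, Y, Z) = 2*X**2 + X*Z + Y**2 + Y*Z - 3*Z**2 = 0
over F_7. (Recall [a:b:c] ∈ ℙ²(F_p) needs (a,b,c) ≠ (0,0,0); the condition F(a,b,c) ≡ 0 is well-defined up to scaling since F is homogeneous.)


F(5,6,4) ≡ 5 (mod 7); P is NOT on the curve.

Evaluate F(5, 6, 4) term-by-term (mod 7).
  2*X**2 ↦ 2·25·1·1 = 50
  X*Z ↦ 1·5·1·4 = 20
  Y**2 ↦ 1·1·36·1 = 36
  Y*Z ↦ 1·1·6·4 = 24
  -3*Z**2 ↦ -3·1·1·16 = -48
Sum: F(5, 6, 4) = (50) + (20) + (36) + (24) + (-48) = 82.
Reducing mod 7: 82 ≡ 5 (mod 7).
Since F(a, b, c) ≡ 5 ≠ 0 (mod 7), P does NOT lie on the curve.


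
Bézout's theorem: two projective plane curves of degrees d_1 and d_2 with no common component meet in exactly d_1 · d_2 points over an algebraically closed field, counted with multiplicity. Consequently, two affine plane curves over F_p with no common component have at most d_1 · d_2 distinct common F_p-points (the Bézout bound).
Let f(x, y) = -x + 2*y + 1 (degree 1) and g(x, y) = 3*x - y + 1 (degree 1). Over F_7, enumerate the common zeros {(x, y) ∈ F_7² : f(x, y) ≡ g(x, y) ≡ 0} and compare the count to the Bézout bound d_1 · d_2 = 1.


Common zeros: {(5, 2)}; count = 1; Bézout bound = 1.

deg(f) = 1, deg(g) = 1, so Bézout bound = 1.
Scan x ∈ F_7. For each x, list the y ∈ F_7 with f(x, y) ≡ 0 and those with g(x, y) ≡ 0 (mod 7); the common zeros in that column are the intersection.
  x = 0: f ≡ 0 at y ∈ {3}; g ≡ 0 at y ∈ {1}; common: ∅.
  x = 1: f ≡ 0 at y ∈ {0}; g ≡ 0 at y ∈ {4}; common: ∅.
  x = 2: f ≡ 0 at y ∈ {4}; g ≡ 0 at y ∈ {0}; common: ∅.
  x = 3: f ≡ 0 at y ∈ {1}; g ≡ 0 at y ∈ {3}; common: ∅.
  x = 4: f ≡ 0 at y ∈ {5}; g ≡ 0 at y ∈ {6}; common: ∅.
  x = 5: f ≡ 0 at y ∈ {2}; g ≡ 0 at y ∈ {2}; common: {2}.
  x = 6: f ≡ 0 at y ∈ {6}; g ≡ 0 at y ∈ {5}; common: ∅.
Collecting: common zeros = {(5, 2)}, so the count is 1.
Comparison with the Bézout bound: 1 ≤ 1 = deg(f)·deg(g), as expected for curves with no common component (the bound is attained).


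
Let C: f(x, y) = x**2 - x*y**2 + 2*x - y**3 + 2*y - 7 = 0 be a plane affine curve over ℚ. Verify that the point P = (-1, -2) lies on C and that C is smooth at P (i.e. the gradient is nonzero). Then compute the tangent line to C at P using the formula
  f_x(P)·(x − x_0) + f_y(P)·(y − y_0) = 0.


Tangent line at P: -4*x - 14*y - 32 = 0.

Step 1: f(-1, -2) = 0, so P lies on C.
Step 2: partial derivatives
  f_x(x, y) = 2*x - y**2 + 2, f_y(x, y) = -2*x*y - 3*y**2 + 2.
  f_x(P) = -4, f_y(P) = -14 (gradient nonzero, so P is smooth).
Step 3: tangent line at P: -4·(x − -1) + -14·(y − -2) = 0.
Expanding: -4*x - 14*y - 32 = 0.


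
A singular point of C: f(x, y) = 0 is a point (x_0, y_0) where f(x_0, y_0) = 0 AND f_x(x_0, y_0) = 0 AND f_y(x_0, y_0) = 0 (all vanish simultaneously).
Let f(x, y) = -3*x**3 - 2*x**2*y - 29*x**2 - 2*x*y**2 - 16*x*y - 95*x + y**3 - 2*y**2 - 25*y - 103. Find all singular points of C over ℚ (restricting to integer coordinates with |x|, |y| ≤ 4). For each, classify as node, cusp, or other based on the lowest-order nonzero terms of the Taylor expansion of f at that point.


Singular points: {(-3, -1)}; classification: cusp.

Compute partial derivatives:
  f_x = -9*x**2 - 4*x*y - 58*x - 2*y**2 - 16*y - 95.
  f_y = -2*x**2 - 4*x*y - 16*x + 3*y**2 - 4*y - 25.
Scan x_0 ∈ {−4, ..., 4}. For each x_0, f_y(x_0, y) is a polynomial in y; find its integer roots y ∈ {−4, ..., 4}, then test f_x and f at those candidates.
  x = -4: f_y(-4, y) = 3*y**2 + 12*y + 7; no integer root y with |y| ≤ 4.
  x = -3: f_y(-3, y) = 3*y**2 + 8*y + 5; vanishes at y ∈ {-1}. (-3, -1): f_x = 0, f = 0 — SINGULAR.
  x = -2: f_y(-2, y) = 3*y**2 + 4*y - 1; no integer root y with |y| ≤ 4.
  x = -1: f_y(-1, y) = 3*y**2 - 11; no integer root y with |y| ≤ 4.
  x = 0: f_y(0, y) = 3*y**2 - 4*y - 25; no integer root y with |y| ≤ 4.
  x = 1: f_y(1, y) = 3*y**2 - 8*y - 43; no integer root y with |y| ≤ 4.
  x = 2: f_y(2, y) = 3*y**2 - 12*y - 65; no integer root y with |y| ≤ 4.
  x = 3: f_y(3, y) = 3*y**2 - 16*y - 91; no integer root y with |y| ≤ 4.
  x = 4: f_y(4, y) = 3*y**2 - 20*y - 121; no integer root y with |y| ≤ 4.
Only singular point on the grid: (-3, -1).
Classify: substitute x = -3 + u, y = -1 + v and expand: f = -3*u**3 - 2*u**2*v - 2*u*v**2 + v**3 + v**2.
No constant or linear terms (consistent with a singular point). Quadratic part: v**2. Cubic part: -3*u**3 - 2*u**2*v - 2*u*v**2 + v**3.
The quadratic part v**2 is a perfect square, so there is a single (double) tangent line v = 0, i.e. y = -1. Restricting the cubic part to that line (v = 0) leaves -3*u**3 ≠ 0, so f is not divisible by v and the branch is v² ≈ 3*u**3 to lowest order — this is a cusp.
Classification: cusp.


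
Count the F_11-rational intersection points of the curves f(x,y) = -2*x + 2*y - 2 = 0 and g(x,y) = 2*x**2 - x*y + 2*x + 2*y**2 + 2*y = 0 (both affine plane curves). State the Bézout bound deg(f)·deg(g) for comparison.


Common zeros: {(6, 7), (10, 0)}; count = 2; Bézout bound = 2.

deg(f) = 1, deg(g) = 2, so Bézout bound = 2.
Scan x ∈ F_11. For each x, list the y ∈ F_11 with f(x, y) ≡ 0 and those with g(x, y) ≡ 0 (mod 11); the common zeros in that column are the intersection.
  x = 0: f ≡ 0 at y ∈ {1}; g ≡ 0 at y ∈ {0, 10}; common: ∅.
  x = 1: f ≡ 0 at y ∈ {2}; g ≡ 0 at y ∈ ∅; common: ∅.
  x = 2: f ≡ 0 at y ∈ {3}; g ≡ 0 at y ∈ {4, 7}; common: ∅.
  x = 3: f ≡ 0 at y ∈ {4}; g ≡ 0 at y ∈ ∅; common: ∅.
  x = 4: f ≡ 0 at y ∈ {5}; g ≡ 0 at y ∈ {2, 10}; common: ∅.
  x = 5: f ≡ 0 at y ∈ {6}; g ≡ 0 at y ∈ ∅; common: ∅.
  x = 6: f ≡ 0 at y ∈ {7}; g ≡ 0 at y ∈ {6, 7}; common: {7}.
  x = 7: f ≡ 0 at y ∈ {8}; g ≡ 0 at y ∈ {2, 6}; common: ∅.
  x = 8: f ≡ 0 at y ∈ {9}; g ≡ 0 at y ∈ ∅; common: ∅.
  x = 9: f ≡ 0 at y ∈ {10}; g ≡ 0 at y ∈ ∅; common: ∅.
  x = 10: f ≡ 0 at y ∈ {0}; g ≡ 0 at y ∈ {0, 4}; common: {0}.
Collecting: common zeros = {(6, 7), (10, 0)}, so the count is 2.
Comparison with the Bézout bound: 2 ≤ 2 = deg(f)·deg(g), as expected for curves with no common component (the bound is attained).


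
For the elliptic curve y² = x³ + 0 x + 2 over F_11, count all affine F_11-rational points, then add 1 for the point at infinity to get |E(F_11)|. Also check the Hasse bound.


Affine points = {(1, 5), (1, 6), (4, 0), (6, 3), (6, 8), (7, 2), (7, 9), (9, 4), (9, 7), (10, 1), (10, 10)}; affine count = 11; |E(F_11)| = 12.

Discriminant check: Δ ∝ 4a³ + 27b² = 4·0³ + 27·2² = 4·0 + 27·4 ≡ 9 (mod 11). Nonzero ⇒ E is nonsingular.
For each x ∈ F_11, compute rhs = x³ + 0·x + 2 mod 11, then count y ∈ F_11 with y² ≡ rhs.
  x = 0: rhs = 2, matching y values: none (0 points).
  x = 1: rhs = 3, matching y values: 5, 6 (2 points).
  x = 2: rhs = 10, matching y values: none (0 points).
  x = 3: rhs = 7, matching y values: none (0 points).
  x = 4: rhs = 0, matching y values: 0 (1 points).
  x = 5: rhs = 6, matching y values: none (0 points).
  x = 6: rhs = 9, matching y values: 3, 8 (2 points).
  x = 7: rhs = 4, matching y values: 2, 9 (2 points).
  x = 8: rhs = 8, matching y values: none (0 points).
  x = 9: rhs = 5, matching y values: 4, 7 (2 points).
  x = 10: rhs = 1, matching y values: 1, 10 (2 points).
Total affine count: 11.
Full point count |E(F_11)| = 11 + 1 = 12.
Hasse bound: |12 − (11+1)| = |0| = 0 ≤ 2√11 ≈ 6.6332 ✓.


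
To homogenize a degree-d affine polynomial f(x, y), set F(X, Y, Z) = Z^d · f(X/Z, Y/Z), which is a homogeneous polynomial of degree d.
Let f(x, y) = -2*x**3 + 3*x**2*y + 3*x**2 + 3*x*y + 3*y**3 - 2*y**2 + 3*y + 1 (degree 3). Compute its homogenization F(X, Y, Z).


F(X, Y, Z) = -2*X**3 + 3*X**2*Y + 3*X**2*Z + 3*X*Y*Z + 3*Y**3 - 2*Y**2*Z + 3*Y*Z**2 + Z**3

deg(f) = 3.
Substitute x = X/Z, y = Y/Z into f, then multiply by Z^3.
  monomial -2·x^3·y^0 ↦ -2·X^3·Y^0·Z^0.
  monomial 3·x^2·y^1 ↦ 3·X^2·Y^1·Z^0.
  monomial 3·x^2·y^0 ↦ 3·X^2·Y^0·Z^1.
  monomial 3·x^1·y^1 ↦ 3·X^1·Y^1·Z^1.
  monomial 3·x^0·y^3 ↦ 3·X^0·Y^3·Z^0.
  monomial -2·x^0·y^2 ↦ -2·X^0·Y^2·Z^1.
  monomial 3·x^0·y^1 ↦ 3·X^0·Y^1·Z^2.
  monomial 1·x^0·y^0 ↦ 1·X^0·Y^0·Z^3.
Collecting: F(X, Y, Z) = -2*X**3 + 3*X**2*Y + 3*X**2*Z + 3*X*Y*Z + 3*Y**3 - 2*Y**2*Z + 3*Y*Z**2 + Z**3.


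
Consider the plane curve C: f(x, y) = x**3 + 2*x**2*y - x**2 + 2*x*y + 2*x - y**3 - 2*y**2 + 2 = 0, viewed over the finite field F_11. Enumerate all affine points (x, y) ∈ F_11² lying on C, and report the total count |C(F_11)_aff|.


Affine F_11-points: {(0, 6), (0, 8), (3, 9), (4, 9), (6, 1), (6, 7), (8, 4), (9, 2), (9, 9)}; count = 9.

For each of the 121 pairs (x, y) ∈ F_11², evaluate f(x, y) mod 11. Record the zeros.
  x = 0: [0↦2, 1↦10, 2↦8, 3↦1, 4↦5, 5↦3, 6↦0, 7↦1, 8↦0, 9↦2, 10↦1]  zeros at y ∈ {6, 8}
  x = 1: [0↦4, 1↦5, 2↦7, 3↦4, 4↦1, 5↦3, 6↦4, 7↦9, 8↦1, 9↦7, 10↦10]  zeros at y ∈ ∅
  x = 2: [0↦10, 1↦8, 2↦7, 3↦1, 4↦6, 5↦5, 6↦3, 7↦5, 8↦5, 9↦8, 10↦8]  zeros at y ∈ ∅
  x = 3: [0↦4, 1↦3, 2↦3, 3↦9, 4↦4, 5↦4, 6↦3, 7↦6, 8↦7, 9↦0, 10↦1]  zeros at y ∈ {9}
  x = 4: [0↦3, 1↦7, 2↦1, 3↦1, 4↦1, 5↦6, 6↦10, 7↦7, 8↦2, 9↦0, 10↦6]  zeros at y ∈ {9}
  x = 5: [0↦2, 1↦4, 2↦7, 3↦5, 4↦3, 5↦6, 6↦8, 7↦3, 8↦7, 9↦3, 10↦7]  zeros at y ∈ ∅
  x = 6: [0↦7, 1↦0, 2↦5, 3↦5, 4↦5, 5↦10, 6↦3, 7↦0, 8↦6, 9↦4, 10↦10]  zeros at y ∈ {1, 7}
  x = 7: [0↦2, 1↦1, 2↦1, 3↦7, 4↦2, 5↦2, 6↦1, 7↦4, 8↦5, 9↦9, 10↦10]  zeros at y ∈ ∅
  x = 8: [0↦4, 1↦2, 2↦1, 3↦6, 4↦0, 5↦10, 6↦8, 7↦10, 8↦10, 9↦2, 10↦2]  zeros at y ∈ {4}
  x = 9: [0↦8, 1↦9, 2↦0, 3↦8, 4↦5, 5↦7, 6↦8, 7↦2, 8↦5, 9↦0, 10↦3]  zeros at y ∈ {2, 9}
  x = 10: [0↦9, 1↦6, 2↦4, 3↦8, 4↦1, 5↦10, 6↦7, 7↦8, 8↦7, 9↦9, 10↦8]  zeros at y ∈ ∅
Collecting zeros: affine points = {(0, 6), (0, 8), (3, 9), (4, 9), (6, 1), (6, 7), (8, 4), (9, 2), (9, 9)}.
Total count |C(F_11)_aff| = 9.


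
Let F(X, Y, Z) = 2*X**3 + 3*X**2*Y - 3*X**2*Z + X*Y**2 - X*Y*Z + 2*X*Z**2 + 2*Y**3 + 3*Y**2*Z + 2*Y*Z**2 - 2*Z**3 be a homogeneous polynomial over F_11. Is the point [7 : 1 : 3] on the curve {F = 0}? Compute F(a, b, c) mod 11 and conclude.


F(7,1,3) ≡ 6 (mod 11); P is NOT on the curve.

Evaluate F(7, 1, 3) term-by-term (mod 11).
  2*X**3 ↦ 2·343·1·1 = 686
  3*X**2*Y ↦ 3·49·1·1 = 147
  -3*X**2*Z ↦ -3·49·1·3 = -441
  X*Y**2 ↦ 1·7·1·1 = 7
  -X*Y*Z ↦ -1·7·1·3 = -21
  2*X*Z**2 ↦ 2·7·1·9 = 126
  2*Y**3 ↦ 2·1·1·1 = 2
  3*Y**2*Z ↦ 3·1·1·3 = 9
  2*Y*Z**2 ↦ 2·1·1·9 = 18
  -2*Z**3 ↦ -2·1·1·27 = -54
Sum: F(7, 1, 3) = (686) + (147) + (-441) + (7) + (-21) + (126) + (2) + (9) + (18) + (-54) = 479.
Reducing mod 11: 479 ≡ 6 (mod 11).
Since F(a, b, c) ≡ 6 ≠ 0 (mod 11), P does NOT lie on the curve.


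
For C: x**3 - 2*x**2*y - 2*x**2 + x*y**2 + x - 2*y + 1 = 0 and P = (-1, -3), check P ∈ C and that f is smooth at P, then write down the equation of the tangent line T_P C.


Tangent line at P: 5*x + 2*y + 11 = 0.

Step 1: f(-1, -3) = 0, so P lies on C.
Step 2: partial derivatives
  f_x(x, y) = 3*x**2 - 4*x*y - 4*x + y**2 + 1, f_y(x, y) = -2*x**2 + 2*x*y - 2.
  f_x(P) = 5, f_y(P) = 2 (gradient nonzero, so P is smooth).
Step 3: tangent line at P: 5·(x − -1) + 2·(y − -3) = 0.
Expanding: 5*x + 2*y + 11 = 0.


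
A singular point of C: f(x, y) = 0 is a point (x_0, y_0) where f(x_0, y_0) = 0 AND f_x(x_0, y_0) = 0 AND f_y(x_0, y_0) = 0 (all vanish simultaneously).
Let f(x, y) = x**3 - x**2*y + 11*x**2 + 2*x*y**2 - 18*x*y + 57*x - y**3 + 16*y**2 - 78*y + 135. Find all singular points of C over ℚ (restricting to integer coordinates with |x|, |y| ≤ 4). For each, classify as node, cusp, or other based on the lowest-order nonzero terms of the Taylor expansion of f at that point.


Singular points: {(-3, 3)}; classification: node.

Compute partial derivatives:
  f_x = 3*x**2 - 2*x*y + 22*x + 2*y**2 - 18*y + 57.
  f_y = -x**2 + 4*x*y - 18*x - 3*y**2 + 32*y - 78.
Scan x_0 ∈ {−4, ..., 4}. For each x_0, f_y(x_0, y) is a polynomial in y; find its integer roots y ∈ {−4, ..., 4}, then test f_x and f at those candidates.
  x = -4: f_y(-4, y) = -3*y**2 + 16*y - 22; no integer root y with |y| ≤ 4.
  x = -3: f_y(-3, y) = -3*y**2 + 20*y - 33; vanishes at y ∈ {3}. (-3, 3): f_x = 0, f = 0 — SINGULAR.
  x = -2: f_y(-2, y) = -3*y**2 + 24*y - 46; no integer root y with |y| ≤ 4.
  x = -1: f_y(-1, y) = -3*y**2 + 28*y - 61; no integer root y with |y| ≤ 4.
  x = 0: f_y(0, y) = -3*y**2 + 32*y - 78; no integer root y with |y| ≤ 4.
  x = 1: f_y(1, y) = -3*y**2 + 36*y - 97; no integer root y with |y| ≤ 4.
  x = 2: f_y(2, y) = -3*y**2 + 40*y - 118; no integer root y with |y| ≤ 4.
  x = 3: f_y(3, y) = -3*y**2 + 44*y - 141; no integer root y with |y| ≤ 4.
  x = 4: f_y(4, y) = -3*y**2 + 48*y - 166; no integer root y with |y| ≤ 4.
Only singular point on the grid: (-3, 3).
Classify: substitute x = -3 + u, y = 3 + v and expand: f = u**3 - u**2*v - u**2 + 2*u*v**2 - v**3 + v**2.
No constant or linear terms (consistent with a singular point). Quadratic part: -u**2 + v**2. Cubic part: u**3 - u**2*v + 2*u*v**2 - v**3.
The quadratic part v**2 - u**2 = (v − u)(v + u) splits into two distinct linear factors, so there are two distinct tangent lines y − 3 = ±(x − -3) — this is a node (ordinary double point).
Classification: node.
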